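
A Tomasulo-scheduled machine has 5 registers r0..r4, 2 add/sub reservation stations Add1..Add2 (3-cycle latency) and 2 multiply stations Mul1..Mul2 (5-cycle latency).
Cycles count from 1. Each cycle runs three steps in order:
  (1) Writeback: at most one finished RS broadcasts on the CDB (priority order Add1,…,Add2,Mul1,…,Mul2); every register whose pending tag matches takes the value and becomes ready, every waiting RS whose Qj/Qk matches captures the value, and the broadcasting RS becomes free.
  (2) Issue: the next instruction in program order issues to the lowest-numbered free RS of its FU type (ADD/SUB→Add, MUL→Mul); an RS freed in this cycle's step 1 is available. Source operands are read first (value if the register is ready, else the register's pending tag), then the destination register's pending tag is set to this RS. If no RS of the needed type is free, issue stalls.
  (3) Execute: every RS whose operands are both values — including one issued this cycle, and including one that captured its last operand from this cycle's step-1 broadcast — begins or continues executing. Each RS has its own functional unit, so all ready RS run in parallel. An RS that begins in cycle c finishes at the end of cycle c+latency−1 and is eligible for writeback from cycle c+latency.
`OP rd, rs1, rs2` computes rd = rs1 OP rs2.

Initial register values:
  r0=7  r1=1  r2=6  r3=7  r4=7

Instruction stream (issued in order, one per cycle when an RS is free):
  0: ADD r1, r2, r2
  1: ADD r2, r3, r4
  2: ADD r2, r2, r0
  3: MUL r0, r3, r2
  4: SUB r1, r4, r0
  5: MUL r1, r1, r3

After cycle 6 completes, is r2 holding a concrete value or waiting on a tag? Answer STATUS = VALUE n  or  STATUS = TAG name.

STATUS = TAG Add1

cycle 1: issue ADD r1<-Add1 // r0:7,r1:Add1,r2:6,r3:7,r4:7
cycle 2: issue ADD r2<-Add2 // r0:7,r1:Add1,r2:Add2,r3:7,r4:7
cycle 3: stall // r0:7,r1:Add1,r2:Add2,r3:7,r4:7
cycle 4: CDB Add1=12; issue ADD r2<-Add1 // r0:7,r1:12,r2:Add1,r3:7,r4:7
cycle 5: CDB Add2=14; issue MUL r0<-Mul1 // r0:Mul1,r1:12,r2:Add1,r3:7,r4:7
cycle 6: issue SUB r1<-Add2 // r0:Mul1,r1:Add2,r2:Add1,r3:7,r4:7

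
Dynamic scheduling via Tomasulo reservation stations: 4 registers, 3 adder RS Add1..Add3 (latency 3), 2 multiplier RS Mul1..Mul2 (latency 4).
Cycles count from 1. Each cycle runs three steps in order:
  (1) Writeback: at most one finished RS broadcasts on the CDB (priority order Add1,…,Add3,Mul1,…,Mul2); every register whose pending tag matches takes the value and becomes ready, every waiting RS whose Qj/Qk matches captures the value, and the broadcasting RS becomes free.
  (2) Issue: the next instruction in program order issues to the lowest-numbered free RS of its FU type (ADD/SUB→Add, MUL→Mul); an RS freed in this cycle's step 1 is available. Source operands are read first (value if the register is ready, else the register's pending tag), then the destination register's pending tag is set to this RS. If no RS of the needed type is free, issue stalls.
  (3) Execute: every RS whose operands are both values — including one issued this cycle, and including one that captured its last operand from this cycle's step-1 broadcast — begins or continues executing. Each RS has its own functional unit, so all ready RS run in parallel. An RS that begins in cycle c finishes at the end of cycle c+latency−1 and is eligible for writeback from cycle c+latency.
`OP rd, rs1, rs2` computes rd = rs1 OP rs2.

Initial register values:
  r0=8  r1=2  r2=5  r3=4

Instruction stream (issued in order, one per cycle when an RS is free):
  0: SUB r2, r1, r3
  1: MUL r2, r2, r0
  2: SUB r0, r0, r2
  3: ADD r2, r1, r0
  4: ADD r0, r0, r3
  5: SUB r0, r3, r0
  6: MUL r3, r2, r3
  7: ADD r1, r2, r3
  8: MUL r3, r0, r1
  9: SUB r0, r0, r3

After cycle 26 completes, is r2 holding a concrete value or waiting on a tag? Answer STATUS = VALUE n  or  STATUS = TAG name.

cycle 1: issue SUB r2<-Add1 // r0:8,r1:2,r2:Add1,r3:4
cycle 2: issue MUL r2<-Mul1 // r0:8,r1:2,r2:Mul1,r3:4
cycle 3: issue SUB r0<-Add2 // r0:Add2,r1:2,r2:Mul1,r3:4
cycle 4: CDB Add1=-2; issue ADD r2<-Add1 // r0:Add2,r1:2,r2:Add1,r3:4
cycle 5: issue ADD r0<-Add3 // r0:Add3,r1:2,r2:Add1,r3:4
cycle 6: stall // r0:Add3,r1:2,r2:Add1,r3:4
cycle 7: stall // r0:Add3,r1:2,r2:Add1,r3:4
cycle 8: CDB Mul1=-16; stall // r0:Add3,r1:2,r2:Add1,r3:4
cycle 9: stall // r0:Add3,r1:2,r2:Add1,r3:4
cycle 10: stall // r0:Add3,r1:2,r2:Add1,r3:4
cycle 11: CDB Add2=24; issue SUB r0<-Add2 // r0:Add2,r1:2,r2:Add1,r3:4
cycle 12: issue MUL r3<-Mul1 // r0:Add2,r1:2,r2:Add1,r3:Mul1
cycle 13: stall // r0:Add2,r1:2,r2:Add1,r3:Mul1
cycle 14: CDB Add1=26; issue ADD r1<-Add1 // r0:Add2,r1:Add1,r2:26,r3:Mul1
cycle 15: CDB Add3=28; issue MUL r3<-Mul2 // r0:Add2,r1:Add1,r2:26,r3:Mul2
cycle 16: issue SUB r0<-Add3 // r0:Add3,r1:Add1,r2:26,r3:Mul2
cycle 17: - // r0:Add3,r1:Add1,r2:26,r3:Mul2
cycle 18: CDB Add2=-24 // r0:Add3,r1:Add1,r2:26,r3:Mul2
cycle 19: CDB Mul1=104 // r0:Add3,r1:Add1,r2:26,r3:Mul2
cycle 20: - // r0:Add3,r1:Add1,r2:26,r3:Mul2
cycle 21: - // r0:Add3,r1:Add1,r2:26,r3:Mul2
cycle 22: CDB Add1=130 // r0:Add3,r1:130,r2:26,r3:Mul2
cycle 23: - // r0:Add3,r1:130,r2:26,r3:Mul2
cycle 24: - // r0:Add3,r1:130,r2:26,r3:Mul2
cycle 25: - // r0:Add3,r1:130,r2:26,r3:Mul2
cycle 26: CDB Mul2=-3120 // r0:Add3,r1:130,r2:26,r3:-3120

STATUS = VALUE 26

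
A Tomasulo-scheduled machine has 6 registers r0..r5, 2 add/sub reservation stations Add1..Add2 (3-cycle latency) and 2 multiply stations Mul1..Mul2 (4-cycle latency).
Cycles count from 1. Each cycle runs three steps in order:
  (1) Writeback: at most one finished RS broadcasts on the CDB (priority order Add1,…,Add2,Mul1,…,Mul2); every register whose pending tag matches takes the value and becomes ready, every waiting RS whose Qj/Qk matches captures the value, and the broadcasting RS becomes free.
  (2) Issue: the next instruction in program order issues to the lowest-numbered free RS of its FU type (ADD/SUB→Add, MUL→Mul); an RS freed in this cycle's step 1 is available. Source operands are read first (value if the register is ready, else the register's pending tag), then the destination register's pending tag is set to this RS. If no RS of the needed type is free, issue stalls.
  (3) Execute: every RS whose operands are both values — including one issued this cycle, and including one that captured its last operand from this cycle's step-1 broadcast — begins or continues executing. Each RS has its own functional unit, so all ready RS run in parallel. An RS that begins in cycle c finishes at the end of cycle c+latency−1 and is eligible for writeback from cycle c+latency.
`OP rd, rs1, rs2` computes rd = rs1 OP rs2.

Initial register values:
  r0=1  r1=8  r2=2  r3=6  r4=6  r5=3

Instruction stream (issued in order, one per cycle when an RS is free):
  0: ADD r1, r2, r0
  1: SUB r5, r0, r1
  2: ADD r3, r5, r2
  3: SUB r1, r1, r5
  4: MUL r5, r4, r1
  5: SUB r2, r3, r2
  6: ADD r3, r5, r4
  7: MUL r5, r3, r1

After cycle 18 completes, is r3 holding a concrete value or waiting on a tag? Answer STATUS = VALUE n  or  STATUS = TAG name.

STATUS = VALUE 36

  c1: issue ADD r1<-Add1  regs: r0:1,r1:Add1,r2:2,r3:6,r4:6,r5:3
  c2: issue SUB r5<-Add2  regs: r0:1,r1:Add1,r2:2,r3:6,r4:6,r5:Add2
  c3: stall  regs: r0:1,r1:Add1,r2:2,r3:6,r4:6,r5:Add2
  c4: CDB Add1=3; issue ADD r3<-Add1  regs: r0:1,r1:3,r2:2,r3:Add1,r4:6,r5:Add2
  c5: stall  regs: r0:1,r1:3,r2:2,r3:Add1,r4:6,r5:Add2
  c6: stall  regs: r0:1,r1:3,r2:2,r3:Add1,r4:6,r5:Add2
  c7: CDB Add2=-2; issue SUB r1<-Add2  regs: r0:1,r1:Add2,r2:2,r3:Add1,r4:6,r5:-2
  c8: issue MUL r5<-Mul1  regs: r0:1,r1:Add2,r2:2,r3:Add1,r4:6,r5:Mul1
  c9: stall  regs: r0:1,r1:Add2,r2:2,r3:Add1,r4:6,r5:Mul1
  c10: CDB Add1=0; issue SUB r2<-Add1  regs: r0:1,r1:Add2,r2:Add1,r3:0,r4:6,r5:Mul1
  c11: CDB Add2=5; issue ADD r3<-Add2  regs: r0:1,r1:5,r2:Add1,r3:Add2,r4:6,r5:Mul1
  c12: issue MUL r5<-Mul2  regs: r0:1,r1:5,r2:Add1,r3:Add2,r4:6,r5:Mul2
  c13: CDB Add1=-2  regs: r0:1,r1:5,r2:-2,r3:Add2,r4:6,r5:Mul2
  c14: -  regs: r0:1,r1:5,r2:-2,r3:Add2,r4:6,r5:Mul2
  c15: CDB Mul1=30  regs: r0:1,r1:5,r2:-2,r3:Add2,r4:6,r5:Mul2
  c16: -  regs: r0:1,r1:5,r2:-2,r3:Add2,r4:6,r5:Mul2
  c17: -  regs: r0:1,r1:5,r2:-2,r3:Add2,r4:6,r5:Mul2
  c18: CDB Add2=36  regs: r0:1,r1:5,r2:-2,r3:36,r4:6,r5:Mul2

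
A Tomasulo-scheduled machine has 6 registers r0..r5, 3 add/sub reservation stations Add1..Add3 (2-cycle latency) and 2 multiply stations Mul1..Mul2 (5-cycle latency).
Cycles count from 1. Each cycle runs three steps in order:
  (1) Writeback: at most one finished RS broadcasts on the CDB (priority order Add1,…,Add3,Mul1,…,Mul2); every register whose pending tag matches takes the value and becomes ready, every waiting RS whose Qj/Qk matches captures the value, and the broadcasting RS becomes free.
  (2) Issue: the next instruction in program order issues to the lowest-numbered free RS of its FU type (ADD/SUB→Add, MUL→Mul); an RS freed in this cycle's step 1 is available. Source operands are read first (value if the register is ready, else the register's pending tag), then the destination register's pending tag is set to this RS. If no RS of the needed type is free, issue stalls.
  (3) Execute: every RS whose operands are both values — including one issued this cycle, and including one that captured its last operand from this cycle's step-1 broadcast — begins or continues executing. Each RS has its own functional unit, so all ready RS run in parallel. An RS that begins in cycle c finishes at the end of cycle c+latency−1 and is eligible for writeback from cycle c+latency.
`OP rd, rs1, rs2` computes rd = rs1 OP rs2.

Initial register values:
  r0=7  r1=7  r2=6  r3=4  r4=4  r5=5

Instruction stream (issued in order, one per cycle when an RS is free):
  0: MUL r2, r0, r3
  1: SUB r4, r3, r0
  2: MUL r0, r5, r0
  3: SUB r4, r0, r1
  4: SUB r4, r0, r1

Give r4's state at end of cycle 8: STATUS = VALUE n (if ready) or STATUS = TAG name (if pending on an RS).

STATUS = TAG Add2

  c1: issue MUL r2<-Mul1  regs: r0:7,r1:7,r2:Mul1,r3:4,r4:4,r5:5
  c2: issue SUB r4<-Add1  regs: r0:7,r1:7,r2:Mul1,r3:4,r4:Add1,r5:5
  c3: issue MUL r0<-Mul2  regs: r0:Mul2,r1:7,r2:Mul1,r3:4,r4:Add1,r5:5
  c4: CDB Add1=-3; issue SUB r4<-Add1  regs: r0:Mul2,r1:7,r2:Mul1,r3:4,r4:Add1,r5:5
  c5: issue SUB r4<-Add2  regs: r0:Mul2,r1:7,r2:Mul1,r3:4,r4:Add2,r5:5
  c6: CDB Mul1=28  regs: r0:Mul2,r1:7,r2:28,r3:4,r4:Add2,r5:5
  c7: -  regs: r0:Mul2,r1:7,r2:28,r3:4,r4:Add2,r5:5
  c8: CDB Mul2=35  regs: r0:35,r1:7,r2:28,r3:4,r4:Add2,r5:5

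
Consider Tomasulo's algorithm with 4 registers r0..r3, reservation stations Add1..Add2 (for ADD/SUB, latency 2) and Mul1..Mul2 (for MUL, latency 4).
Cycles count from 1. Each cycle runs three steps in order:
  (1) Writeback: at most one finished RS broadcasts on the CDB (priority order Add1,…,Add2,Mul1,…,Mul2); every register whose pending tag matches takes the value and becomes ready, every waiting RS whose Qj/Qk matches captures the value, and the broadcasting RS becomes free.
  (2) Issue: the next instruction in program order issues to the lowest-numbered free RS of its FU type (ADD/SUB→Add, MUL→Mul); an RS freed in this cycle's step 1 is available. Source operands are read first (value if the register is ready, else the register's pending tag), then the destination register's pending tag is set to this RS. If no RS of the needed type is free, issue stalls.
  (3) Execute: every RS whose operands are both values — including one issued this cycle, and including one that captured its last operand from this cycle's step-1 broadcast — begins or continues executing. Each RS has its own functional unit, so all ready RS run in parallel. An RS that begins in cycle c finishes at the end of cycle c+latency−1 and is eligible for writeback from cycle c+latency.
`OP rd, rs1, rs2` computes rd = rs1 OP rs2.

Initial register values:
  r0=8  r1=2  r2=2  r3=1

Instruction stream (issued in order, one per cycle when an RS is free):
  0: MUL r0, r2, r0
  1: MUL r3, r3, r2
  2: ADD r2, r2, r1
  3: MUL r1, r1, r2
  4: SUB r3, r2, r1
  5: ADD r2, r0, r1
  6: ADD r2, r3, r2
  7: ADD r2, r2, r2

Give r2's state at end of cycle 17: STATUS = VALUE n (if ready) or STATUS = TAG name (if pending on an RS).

  c1: issue MUL r0<-Mul1  regs: r0:Mul1,r1:2,r2:2,r3:1
  c2: issue MUL r3<-Mul2  regs: r0:Mul1,r1:2,r2:2,r3:Mul2
  c3: issue ADD r2<-Add1  regs: r0:Mul1,r1:2,r2:Add1,r3:Mul2
  c4: stall  regs: r0:Mul1,r1:2,r2:Add1,r3:Mul2
  c5: CDB Add1=4; stall  regs: r0:Mul1,r1:2,r2:4,r3:Mul2
  c6: CDB Mul1=16; issue MUL r1<-Mul1  regs: r0:16,r1:Mul1,r2:4,r3:Mul2
  c7: CDB Mul2=2; issue SUB r3<-Add1  regs: r0:16,r1:Mul1,r2:4,r3:Add1
  c8: issue ADD r2<-Add2  regs: r0:16,r1:Mul1,r2:Add2,r3:Add1
  c9: stall  regs: r0:16,r1:Mul1,r2:Add2,r3:Add1
  c10: CDB Mul1=8; stall  regs: r0:16,r1:8,r2:Add2,r3:Add1
  c11: stall  regs: r0:16,r1:8,r2:Add2,r3:Add1
  c12: CDB Add1=-4; issue ADD r2<-Add1  regs: r0:16,r1:8,r2:Add1,r3:-4
  c13: CDB Add2=24; issue ADD r2<-Add2  regs: r0:16,r1:8,r2:Add2,r3:-4
  c14: -  regs: r0:16,r1:8,r2:Add2,r3:-4
  c15: CDB Add1=20  regs: r0:16,r1:8,r2:Add2,r3:-4
  c16: -  regs: r0:16,r1:8,r2:Add2,r3:-4
  c17: CDB Add2=40  regs: r0:16,r1:8,r2:40,r3:-4

STATUS = VALUE 40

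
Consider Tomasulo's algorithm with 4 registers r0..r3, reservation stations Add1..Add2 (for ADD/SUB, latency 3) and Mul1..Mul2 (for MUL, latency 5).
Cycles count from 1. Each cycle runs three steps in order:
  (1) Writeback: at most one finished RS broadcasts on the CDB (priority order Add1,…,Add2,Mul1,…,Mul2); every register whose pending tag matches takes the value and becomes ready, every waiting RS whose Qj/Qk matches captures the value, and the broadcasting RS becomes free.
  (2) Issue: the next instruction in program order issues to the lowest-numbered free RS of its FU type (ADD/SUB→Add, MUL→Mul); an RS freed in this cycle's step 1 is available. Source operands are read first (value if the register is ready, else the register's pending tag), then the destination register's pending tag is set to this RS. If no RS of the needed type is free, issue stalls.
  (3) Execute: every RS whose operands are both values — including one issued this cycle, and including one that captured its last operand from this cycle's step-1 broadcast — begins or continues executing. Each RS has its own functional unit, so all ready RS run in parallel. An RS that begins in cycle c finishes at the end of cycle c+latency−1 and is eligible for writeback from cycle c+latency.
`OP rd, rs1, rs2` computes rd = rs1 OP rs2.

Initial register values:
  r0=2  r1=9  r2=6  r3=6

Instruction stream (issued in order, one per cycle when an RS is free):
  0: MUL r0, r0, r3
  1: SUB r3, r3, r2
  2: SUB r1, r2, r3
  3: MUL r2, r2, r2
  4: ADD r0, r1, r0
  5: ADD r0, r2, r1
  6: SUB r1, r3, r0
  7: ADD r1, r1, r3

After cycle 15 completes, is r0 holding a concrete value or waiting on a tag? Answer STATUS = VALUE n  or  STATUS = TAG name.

c1: issue MUL r0<-Mul1 | r0:Mul1,r1:9,r2:6,r3:6
c2: issue SUB r3<-Add1 | r0:Mul1,r1:9,r2:6,r3:Add1
c3: issue SUB r1<-Add2 | r0:Mul1,r1:Add2,r2:6,r3:Add1
c4: issue MUL r2<-Mul2 | r0:Mul1,r1:Add2,r2:Mul2,r3:Add1
c5: CDB Add1=0; issue ADD r0<-Add1 | r0:Add1,r1:Add2,r2:Mul2,r3:0
c6: CDB Mul1=12; stall | r0:Add1,r1:Add2,r2:Mul2,r3:0
c7: stall | r0:Add1,r1:Add2,r2:Mul2,r3:0
c8: CDB Add2=6; issue ADD r0<-Add2 | r0:Add2,r1:6,r2:Mul2,r3:0
c9: CDB Mul2=36; stall | r0:Add2,r1:6,r2:36,r3:0
c10: stall | r0:Add2,r1:6,r2:36,r3:0
c11: CDB Add1=18; issue SUB r1<-Add1 | r0:Add2,r1:Add1,r2:36,r3:0
c12: CDB Add2=42; issue ADD r1<-Add2 | r0:42,r1:Add2,r2:36,r3:0
c13: - | r0:42,r1:Add2,r2:36,r3:0
c14: - | r0:42,r1:Add2,r2:36,r3:0
c15: CDB Add1=-42 | r0:42,r1:Add2,r2:36,r3:0

STATUS = VALUE 42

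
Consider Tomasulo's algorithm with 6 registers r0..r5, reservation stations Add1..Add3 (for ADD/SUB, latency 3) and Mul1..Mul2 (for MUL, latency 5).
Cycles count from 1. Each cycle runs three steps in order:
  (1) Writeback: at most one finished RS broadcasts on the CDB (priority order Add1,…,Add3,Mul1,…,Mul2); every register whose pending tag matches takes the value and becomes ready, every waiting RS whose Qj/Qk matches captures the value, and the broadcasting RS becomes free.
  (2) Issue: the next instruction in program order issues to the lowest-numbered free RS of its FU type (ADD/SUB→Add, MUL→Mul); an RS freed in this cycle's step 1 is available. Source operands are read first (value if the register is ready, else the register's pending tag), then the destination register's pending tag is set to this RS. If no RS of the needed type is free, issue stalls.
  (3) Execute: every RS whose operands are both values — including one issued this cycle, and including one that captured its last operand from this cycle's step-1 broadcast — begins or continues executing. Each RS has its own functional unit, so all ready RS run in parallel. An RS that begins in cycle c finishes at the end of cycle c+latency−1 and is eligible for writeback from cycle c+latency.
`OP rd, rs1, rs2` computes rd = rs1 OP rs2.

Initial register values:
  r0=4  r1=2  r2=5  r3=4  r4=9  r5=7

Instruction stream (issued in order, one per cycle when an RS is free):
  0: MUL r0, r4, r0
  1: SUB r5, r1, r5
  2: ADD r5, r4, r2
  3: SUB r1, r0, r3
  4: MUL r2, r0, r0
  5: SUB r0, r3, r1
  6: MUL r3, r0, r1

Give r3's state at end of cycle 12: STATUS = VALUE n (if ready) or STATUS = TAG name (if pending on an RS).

STATUS = TAG Mul1

  c1: issue MUL r0<-Mul1  regs: r0:Mul1,r1:2,r2:5,r3:4,r4:9,r5:7
  c2: issue SUB r5<-Add1  regs: r0:Mul1,r1:2,r2:5,r3:4,r4:9,r5:Add1
  c3: issue ADD r5<-Add2  regs: r0:Mul1,r1:2,r2:5,r3:4,r4:9,r5:Add2
  c4: issue SUB r1<-Add3  regs: r0:Mul1,r1:Add3,r2:5,r3:4,r4:9,r5:Add2
  c5: CDB Add1=-5; issue MUL r2<-Mul2  regs: r0:Mul1,r1:Add3,r2:Mul2,r3:4,r4:9,r5:Add2
  c6: CDB Add2=14; issue SUB r0<-Add1  regs: r0:Add1,r1:Add3,r2:Mul2,r3:4,r4:9,r5:14
  c7: CDB Mul1=36; issue MUL r3<-Mul1  regs: r0:Add1,r1:Add3,r2:Mul2,r3:Mul1,r4:9,r5:14
  c8: -  regs: r0:Add1,r1:Add3,r2:Mul2,r3:Mul1,r4:9,r5:14
  c9: -  regs: r0:Add1,r1:Add3,r2:Mul2,r3:Mul1,r4:9,r5:14
  c10: CDB Add3=32  regs: r0:Add1,r1:32,r2:Mul2,r3:Mul1,r4:9,r5:14
  c11: -  regs: r0:Add1,r1:32,r2:Mul2,r3:Mul1,r4:9,r5:14
  c12: CDB Mul2=1296  regs: r0:Add1,r1:32,r2:1296,r3:Mul1,r4:9,r5:14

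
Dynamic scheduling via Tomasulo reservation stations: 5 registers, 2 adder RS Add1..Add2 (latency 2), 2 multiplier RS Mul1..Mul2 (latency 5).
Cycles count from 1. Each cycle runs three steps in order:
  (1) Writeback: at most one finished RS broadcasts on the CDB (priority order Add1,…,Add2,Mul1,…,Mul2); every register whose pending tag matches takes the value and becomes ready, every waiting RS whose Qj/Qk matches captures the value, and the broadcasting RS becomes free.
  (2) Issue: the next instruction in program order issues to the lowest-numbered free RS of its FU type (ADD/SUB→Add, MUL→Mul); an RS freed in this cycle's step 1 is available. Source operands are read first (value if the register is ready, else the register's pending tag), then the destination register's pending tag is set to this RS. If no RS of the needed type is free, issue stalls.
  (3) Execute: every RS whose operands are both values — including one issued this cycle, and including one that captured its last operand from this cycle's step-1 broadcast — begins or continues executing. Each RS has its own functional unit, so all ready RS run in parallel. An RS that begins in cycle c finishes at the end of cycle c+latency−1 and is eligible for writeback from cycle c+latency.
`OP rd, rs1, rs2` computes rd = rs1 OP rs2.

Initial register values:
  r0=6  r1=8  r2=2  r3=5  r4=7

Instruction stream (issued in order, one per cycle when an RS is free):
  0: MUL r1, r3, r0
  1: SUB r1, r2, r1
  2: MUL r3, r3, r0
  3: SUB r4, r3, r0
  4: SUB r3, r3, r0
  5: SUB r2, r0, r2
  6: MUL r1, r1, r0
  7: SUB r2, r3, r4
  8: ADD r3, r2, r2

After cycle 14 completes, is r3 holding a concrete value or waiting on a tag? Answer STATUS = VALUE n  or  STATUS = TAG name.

STATUS = TAG Add2

cycle 1: issue MUL r1<-Mul1 // r0:6,r1:Mul1,r2:2,r3:5,r4:7
cycle 2: issue SUB r1<-Add1 // r0:6,r1:Add1,r2:2,r3:5,r4:7
cycle 3: issue MUL r3<-Mul2 // r0:6,r1:Add1,r2:2,r3:Mul2,r4:7
cycle 4: issue SUB r4<-Add2 // r0:6,r1:Add1,r2:2,r3:Mul2,r4:Add2
cycle 5: stall // r0:6,r1:Add1,r2:2,r3:Mul2,r4:Add2
cycle 6: CDB Mul1=30; stall // r0:6,r1:Add1,r2:2,r3:Mul2,r4:Add2
cycle 7: stall // r0:6,r1:Add1,r2:2,r3:Mul2,r4:Add2
cycle 8: CDB Add1=-28; issue SUB r3<-Add1 // r0:6,r1:-28,r2:2,r3:Add1,r4:Add2
cycle 9: CDB Mul2=30; stall // r0:6,r1:-28,r2:2,r3:Add1,r4:Add2
cycle 10: stall // r0:6,r1:-28,r2:2,r3:Add1,r4:Add2
cycle 11: CDB Add1=24; issue SUB r2<-Add1 // r0:6,r1:-28,r2:Add1,r3:24,r4:Add2
cycle 12: CDB Add2=24; issue MUL r1<-Mul1 // r0:6,r1:Mul1,r2:Add1,r3:24,r4:24
cycle 13: CDB Add1=4; issue SUB r2<-Add1 // r0:6,r1:Mul1,r2:Add1,r3:24,r4:24
cycle 14: issue ADD r3<-Add2 // r0:6,r1:Mul1,r2:Add1,r3:Add2,r4:24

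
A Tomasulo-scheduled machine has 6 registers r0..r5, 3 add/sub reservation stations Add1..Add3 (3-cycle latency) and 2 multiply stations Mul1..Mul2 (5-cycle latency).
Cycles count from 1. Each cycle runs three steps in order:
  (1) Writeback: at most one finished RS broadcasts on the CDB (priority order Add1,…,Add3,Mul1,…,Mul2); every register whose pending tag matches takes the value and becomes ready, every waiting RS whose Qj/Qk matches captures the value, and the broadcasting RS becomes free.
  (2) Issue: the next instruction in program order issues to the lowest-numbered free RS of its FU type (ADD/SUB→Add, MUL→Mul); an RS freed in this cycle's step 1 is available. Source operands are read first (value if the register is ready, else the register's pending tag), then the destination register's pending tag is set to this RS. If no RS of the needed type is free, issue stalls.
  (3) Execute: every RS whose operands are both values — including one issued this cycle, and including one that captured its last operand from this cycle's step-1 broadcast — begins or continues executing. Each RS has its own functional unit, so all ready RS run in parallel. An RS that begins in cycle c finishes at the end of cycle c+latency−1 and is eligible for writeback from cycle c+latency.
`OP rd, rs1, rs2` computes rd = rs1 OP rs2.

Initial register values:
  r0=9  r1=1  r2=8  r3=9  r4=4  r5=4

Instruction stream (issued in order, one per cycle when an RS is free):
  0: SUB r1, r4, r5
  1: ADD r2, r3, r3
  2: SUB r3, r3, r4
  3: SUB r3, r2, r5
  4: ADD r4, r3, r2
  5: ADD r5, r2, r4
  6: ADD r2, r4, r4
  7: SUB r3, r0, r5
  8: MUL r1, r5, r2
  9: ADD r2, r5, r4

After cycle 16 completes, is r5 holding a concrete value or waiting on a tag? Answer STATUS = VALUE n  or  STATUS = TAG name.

c1: issue SUB r1<-Add1 | r0:9,r1:Add1,r2:8,r3:9,r4:4,r5:4
c2: issue ADD r2<-Add2 | r0:9,r1:Add1,r2:Add2,r3:9,r4:4,r5:4
c3: issue SUB r3<-Add3 | r0:9,r1:Add1,r2:Add2,r3:Add3,r4:4,r5:4
c4: CDB Add1=0; issue SUB r3<-Add1 | r0:9,r1:0,r2:Add2,r3:Add1,r4:4,r5:4
c5: CDB Add2=18; issue ADD r4<-Add2 | r0:9,r1:0,r2:18,r3:Add1,r4:Add2,r5:4
c6: CDB Add3=5; issue ADD r5<-Add3 | r0:9,r1:0,r2:18,r3:Add1,r4:Add2,r5:Add3
c7: stall | r0:9,r1:0,r2:18,r3:Add1,r4:Add2,r5:Add3
c8: CDB Add1=14; issue ADD r2<-Add1 | r0:9,r1:0,r2:Add1,r3:14,r4:Add2,r5:Add3
c9: stall | r0:9,r1:0,r2:Add1,r3:14,r4:Add2,r5:Add3
c10: stall | r0:9,r1:0,r2:Add1,r3:14,r4:Add2,r5:Add3
c11: CDB Add2=32; issue SUB r3<-Add2 | r0:9,r1:0,r2:Add1,r3:Add2,r4:32,r5:Add3
c12: issue MUL r1<-Mul1 | r0:9,r1:Mul1,r2:Add1,r3:Add2,r4:32,r5:Add3
c13: stall | r0:9,r1:Mul1,r2:Add1,r3:Add2,r4:32,r5:Add3
c14: CDB Add1=64; issue ADD r2<-Add1 | r0:9,r1:Mul1,r2:Add1,r3:Add2,r4:32,r5:Add3
c15: CDB Add3=50 | r0:9,r1:Mul1,r2:Add1,r3:Add2,r4:32,r5:50
c16: - | r0:9,r1:Mul1,r2:Add1,r3:Add2,r4:32,r5:50

STATUS = VALUE 50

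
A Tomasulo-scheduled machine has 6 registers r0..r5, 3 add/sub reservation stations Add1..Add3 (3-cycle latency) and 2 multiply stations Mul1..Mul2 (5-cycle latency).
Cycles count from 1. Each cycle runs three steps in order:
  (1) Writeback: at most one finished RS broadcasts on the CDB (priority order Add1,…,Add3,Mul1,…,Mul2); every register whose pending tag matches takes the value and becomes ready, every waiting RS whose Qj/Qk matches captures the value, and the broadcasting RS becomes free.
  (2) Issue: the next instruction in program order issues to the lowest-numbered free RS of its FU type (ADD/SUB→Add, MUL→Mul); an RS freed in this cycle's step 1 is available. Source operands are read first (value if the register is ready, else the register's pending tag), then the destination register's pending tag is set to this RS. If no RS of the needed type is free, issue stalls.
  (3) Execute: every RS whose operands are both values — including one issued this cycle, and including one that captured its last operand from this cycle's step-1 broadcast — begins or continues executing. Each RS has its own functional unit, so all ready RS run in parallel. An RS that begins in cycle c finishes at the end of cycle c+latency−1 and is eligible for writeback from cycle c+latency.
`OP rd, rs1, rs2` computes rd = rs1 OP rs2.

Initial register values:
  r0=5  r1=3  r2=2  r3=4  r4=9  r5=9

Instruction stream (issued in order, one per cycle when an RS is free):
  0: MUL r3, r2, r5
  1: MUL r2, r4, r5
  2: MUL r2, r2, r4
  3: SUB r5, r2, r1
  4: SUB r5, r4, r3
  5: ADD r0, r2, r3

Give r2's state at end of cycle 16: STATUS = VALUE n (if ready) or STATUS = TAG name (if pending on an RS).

STATUS = VALUE 729

c1: issue MUL r3<-Mul1 | r0:5,r1:3,r2:2,r3:Mul1,r4:9,r5:9
c2: issue MUL r2<-Mul2 | r0:5,r1:3,r2:Mul2,r3:Mul1,r4:9,r5:9
c3: stall | r0:5,r1:3,r2:Mul2,r3:Mul1,r4:9,r5:9
c4: stall | r0:5,r1:3,r2:Mul2,r3:Mul1,r4:9,r5:9
c5: stall | r0:5,r1:3,r2:Mul2,r3:Mul1,r4:9,r5:9
c6: CDB Mul1=18; issue MUL r2<-Mul1 | r0:5,r1:3,r2:Mul1,r3:18,r4:9,r5:9
c7: CDB Mul2=81; issue SUB r5<-Add1 | r0:5,r1:3,r2:Mul1,r3:18,r4:9,r5:Add1
c8: issue SUB r5<-Add2 | r0:5,r1:3,r2:Mul1,r3:18,r4:9,r5:Add2
c9: issue ADD r0<-Add3 | r0:Add3,r1:3,r2:Mul1,r3:18,r4:9,r5:Add2
c10: - | r0:Add3,r1:3,r2:Mul1,r3:18,r4:9,r5:Add2
c11: CDB Add2=-9 | r0:Add3,r1:3,r2:Mul1,r3:18,r4:9,r5:-9
c12: CDB Mul1=729 | r0:Add3,r1:3,r2:729,r3:18,r4:9,r5:-9
c13: - | r0:Add3,r1:3,r2:729,r3:18,r4:9,r5:-9
c14: - | r0:Add3,r1:3,r2:729,r3:18,r4:9,r5:-9
c15: CDB Add1=726 | r0:Add3,r1:3,r2:729,r3:18,r4:9,r5:-9
c16: CDB Add3=747 | r0:747,r1:3,r2:729,r3:18,r4:9,r5:-9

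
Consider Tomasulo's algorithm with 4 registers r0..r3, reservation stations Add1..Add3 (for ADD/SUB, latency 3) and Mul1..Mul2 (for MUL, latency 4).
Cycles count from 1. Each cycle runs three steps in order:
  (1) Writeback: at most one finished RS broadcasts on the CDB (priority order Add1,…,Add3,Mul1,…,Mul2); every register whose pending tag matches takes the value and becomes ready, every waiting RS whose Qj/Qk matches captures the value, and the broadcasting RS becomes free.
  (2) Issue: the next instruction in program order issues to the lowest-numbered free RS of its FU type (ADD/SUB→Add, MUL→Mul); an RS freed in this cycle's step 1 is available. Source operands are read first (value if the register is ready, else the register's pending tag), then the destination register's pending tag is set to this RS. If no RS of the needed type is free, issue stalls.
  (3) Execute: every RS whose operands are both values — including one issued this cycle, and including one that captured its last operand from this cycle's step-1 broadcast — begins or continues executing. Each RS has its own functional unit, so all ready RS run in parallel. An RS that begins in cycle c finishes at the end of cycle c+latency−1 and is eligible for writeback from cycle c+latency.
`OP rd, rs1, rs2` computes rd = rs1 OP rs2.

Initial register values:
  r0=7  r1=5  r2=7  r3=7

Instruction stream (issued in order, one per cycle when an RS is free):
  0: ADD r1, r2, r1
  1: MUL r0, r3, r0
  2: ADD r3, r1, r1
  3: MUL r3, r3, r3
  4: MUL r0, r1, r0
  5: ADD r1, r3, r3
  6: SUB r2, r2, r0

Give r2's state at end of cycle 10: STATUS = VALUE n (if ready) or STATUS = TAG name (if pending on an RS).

cycle 1: issue ADD r1<-Add1 // r0:7,r1:Add1,r2:7,r3:7
cycle 2: issue MUL r0<-Mul1 // r0:Mul1,r1:Add1,r2:7,r3:7
cycle 3: issue ADD r3<-Add2 // r0:Mul1,r1:Add1,r2:7,r3:Add2
cycle 4: CDB Add1=12; issue MUL r3<-Mul2 // r0:Mul1,r1:12,r2:7,r3:Mul2
cycle 5: stall // r0:Mul1,r1:12,r2:7,r3:Mul2
cycle 6: CDB Mul1=49; issue MUL r0<-Mul1 // r0:Mul1,r1:12,r2:7,r3:Mul2
cycle 7: CDB Add2=24; issue ADD r1<-Add1 // r0:Mul1,r1:Add1,r2:7,r3:Mul2
cycle 8: issue SUB r2<-Add2 // r0:Mul1,r1:Add1,r2:Add2,r3:Mul2
cycle 9: - // r0:Mul1,r1:Add1,r2:Add2,r3:Mul2
cycle 10: CDB Mul1=588 // r0:588,r1:Add1,r2:Add2,r3:Mul2

STATUS = TAG Add2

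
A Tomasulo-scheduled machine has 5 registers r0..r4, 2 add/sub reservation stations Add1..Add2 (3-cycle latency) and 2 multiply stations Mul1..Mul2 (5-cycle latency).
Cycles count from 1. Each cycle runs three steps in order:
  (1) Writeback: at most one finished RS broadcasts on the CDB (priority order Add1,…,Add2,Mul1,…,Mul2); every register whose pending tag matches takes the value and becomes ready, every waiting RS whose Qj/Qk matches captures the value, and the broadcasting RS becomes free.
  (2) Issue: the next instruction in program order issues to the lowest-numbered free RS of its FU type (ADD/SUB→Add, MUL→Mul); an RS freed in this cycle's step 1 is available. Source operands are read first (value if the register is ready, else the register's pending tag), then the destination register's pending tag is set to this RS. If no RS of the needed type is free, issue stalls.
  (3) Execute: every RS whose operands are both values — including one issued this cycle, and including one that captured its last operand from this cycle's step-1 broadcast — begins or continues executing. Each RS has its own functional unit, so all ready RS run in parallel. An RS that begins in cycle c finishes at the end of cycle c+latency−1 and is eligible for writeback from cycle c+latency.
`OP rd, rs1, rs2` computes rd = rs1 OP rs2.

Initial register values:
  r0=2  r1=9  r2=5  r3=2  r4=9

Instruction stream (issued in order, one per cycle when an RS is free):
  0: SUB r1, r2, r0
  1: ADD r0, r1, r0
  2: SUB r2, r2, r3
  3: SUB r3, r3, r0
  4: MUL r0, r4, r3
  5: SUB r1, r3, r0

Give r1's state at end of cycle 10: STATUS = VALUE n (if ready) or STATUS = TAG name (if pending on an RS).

c1: issue SUB r1<-Add1 | r0:2,r1:Add1,r2:5,r3:2,r4:9
c2: issue ADD r0<-Add2 | r0:Add2,r1:Add1,r2:5,r3:2,r4:9
c3: stall | r0:Add2,r1:Add1,r2:5,r3:2,r4:9
c4: CDB Add1=3; issue SUB r2<-Add1 | r0:Add2,r1:3,r2:Add1,r3:2,r4:9
c5: stall | r0:Add2,r1:3,r2:Add1,r3:2,r4:9
c6: stall | r0:Add2,r1:3,r2:Add1,r3:2,r4:9
c7: CDB Add1=3; issue SUB r3<-Add1 | r0:Add2,r1:3,r2:3,r3:Add1,r4:9
c8: CDB Add2=5; issue MUL r0<-Mul1 | r0:Mul1,r1:3,r2:3,r3:Add1,r4:9
c9: issue SUB r1<-Add2 | r0:Mul1,r1:Add2,r2:3,r3:Add1,r4:9
c10: - | r0:Mul1,r1:Add2,r2:3,r3:Add1,r4:9

STATUS = TAG Add2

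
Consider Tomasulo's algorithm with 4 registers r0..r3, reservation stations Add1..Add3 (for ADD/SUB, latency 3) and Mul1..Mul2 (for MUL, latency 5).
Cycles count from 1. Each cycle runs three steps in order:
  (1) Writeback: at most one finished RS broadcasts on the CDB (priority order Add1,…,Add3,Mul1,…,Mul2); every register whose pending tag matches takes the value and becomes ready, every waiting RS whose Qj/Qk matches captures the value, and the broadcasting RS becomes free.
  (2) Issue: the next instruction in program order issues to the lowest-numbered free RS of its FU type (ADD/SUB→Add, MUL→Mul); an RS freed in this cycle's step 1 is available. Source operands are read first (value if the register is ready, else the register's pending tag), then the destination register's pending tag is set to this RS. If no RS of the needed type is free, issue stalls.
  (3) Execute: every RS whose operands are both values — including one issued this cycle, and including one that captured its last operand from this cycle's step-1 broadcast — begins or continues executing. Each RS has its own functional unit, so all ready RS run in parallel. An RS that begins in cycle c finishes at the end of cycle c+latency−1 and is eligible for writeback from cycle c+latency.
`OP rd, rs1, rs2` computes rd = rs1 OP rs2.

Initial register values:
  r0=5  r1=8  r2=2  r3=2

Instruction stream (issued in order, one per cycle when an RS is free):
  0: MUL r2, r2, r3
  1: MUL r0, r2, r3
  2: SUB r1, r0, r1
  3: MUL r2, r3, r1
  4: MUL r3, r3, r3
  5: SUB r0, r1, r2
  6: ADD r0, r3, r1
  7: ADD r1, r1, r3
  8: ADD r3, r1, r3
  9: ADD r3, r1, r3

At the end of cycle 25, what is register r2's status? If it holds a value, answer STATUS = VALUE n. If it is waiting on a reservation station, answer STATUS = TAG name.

STATUS = VALUE 0

  c1: issue MUL r2<-Mul1  regs: r0:5,r1:8,r2:Mul1,r3:2
  c2: issue MUL r0<-Mul2  regs: r0:Mul2,r1:8,r2:Mul1,r3:2
  c3: issue SUB r1<-Add1  regs: r0:Mul2,r1:Add1,r2:Mul1,r3:2
  c4: stall  regs: r0:Mul2,r1:Add1,r2:Mul1,r3:2
  c5: stall  regs: r0:Mul2,r1:Add1,r2:Mul1,r3:2
  c6: CDB Mul1=4; issue MUL r2<-Mul1  regs: r0:Mul2,r1:Add1,r2:Mul1,r3:2
  c7: stall  regs: r0:Mul2,r1:Add1,r2:Mul1,r3:2
  c8: stall  regs: r0:Mul2,r1:Add1,r2:Mul1,r3:2
  c9: stall  regs: r0:Mul2,r1:Add1,r2:Mul1,r3:2
  c10: stall  regs: r0:Mul2,r1:Add1,r2:Mul1,r3:2
  c11: CDB Mul2=8; issue MUL r3<-Mul2  regs: r0:8,r1:Add1,r2:Mul1,r3:Mul2
  c12: issue SUB r0<-Add2  regs: r0:Add2,r1:Add1,r2:Mul1,r3:Mul2
  c13: issue ADD r0<-Add3  regs: r0:Add3,r1:Add1,r2:Mul1,r3:Mul2
  c14: CDB Add1=0; issue ADD r1<-Add1  regs: r0:Add3,r1:Add1,r2:Mul1,r3:Mul2
  c15: stall  regs: r0:Add3,r1:Add1,r2:Mul1,r3:Mul2
  c16: CDB Mul2=4; stall  regs: r0:Add3,r1:Add1,r2:Mul1,r3:4
  c17: stall  regs: r0:Add3,r1:Add1,r2:Mul1,r3:4
  c18: stall  regs: r0:Add3,r1:Add1,r2:Mul1,r3:4
  c19: CDB Add1=4; issue ADD r3<-Add1  regs: r0:Add3,r1:4,r2:Mul1,r3:Add1
  c20: CDB Add3=4; issue ADD r3<-Add3  regs: r0:4,r1:4,r2:Mul1,r3:Add3
  c21: CDB Mul1=0  regs: r0:4,r1:4,r2:0,r3:Add3
  c22: CDB Add1=8  regs: r0:4,r1:4,r2:0,r3:Add3
  c23: -  regs: r0:4,r1:4,r2:0,r3:Add3
  c24: CDB Add2=0  regs: r0:4,r1:4,r2:0,r3:Add3
  c25: CDB Add3=12  regs: r0:4,r1:4,r2:0,r3:12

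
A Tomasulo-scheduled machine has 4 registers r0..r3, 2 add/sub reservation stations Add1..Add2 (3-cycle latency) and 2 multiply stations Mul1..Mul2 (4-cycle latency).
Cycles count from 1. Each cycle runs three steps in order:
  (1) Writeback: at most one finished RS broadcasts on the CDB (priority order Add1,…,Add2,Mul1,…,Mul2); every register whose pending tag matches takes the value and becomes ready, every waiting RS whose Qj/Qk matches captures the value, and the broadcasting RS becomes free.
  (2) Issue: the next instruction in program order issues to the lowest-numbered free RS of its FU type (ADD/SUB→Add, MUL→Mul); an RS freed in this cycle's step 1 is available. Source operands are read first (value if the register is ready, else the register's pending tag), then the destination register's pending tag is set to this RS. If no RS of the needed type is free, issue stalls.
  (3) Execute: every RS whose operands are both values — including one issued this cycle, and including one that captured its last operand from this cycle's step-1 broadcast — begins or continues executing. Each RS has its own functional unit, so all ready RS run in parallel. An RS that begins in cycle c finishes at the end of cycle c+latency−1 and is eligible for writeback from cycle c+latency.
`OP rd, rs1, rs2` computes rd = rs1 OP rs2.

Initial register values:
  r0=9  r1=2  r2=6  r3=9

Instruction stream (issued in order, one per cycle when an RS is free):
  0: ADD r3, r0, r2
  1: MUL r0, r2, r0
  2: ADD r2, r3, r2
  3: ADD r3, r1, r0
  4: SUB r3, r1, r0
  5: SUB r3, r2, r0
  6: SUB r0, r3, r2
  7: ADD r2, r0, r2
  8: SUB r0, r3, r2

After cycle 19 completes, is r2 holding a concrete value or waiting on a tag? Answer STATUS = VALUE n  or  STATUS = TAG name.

STATUS = VALUE -33

c1: issue ADD r3<-Add1 | r0:9,r1:2,r2:6,r3:Add1
c2: issue MUL r0<-Mul1 | r0:Mul1,r1:2,r2:6,r3:Add1
c3: issue ADD r2<-Add2 | r0:Mul1,r1:2,r2:Add2,r3:Add1
c4: CDB Add1=15; issue ADD r3<-Add1 | r0:Mul1,r1:2,r2:Add2,r3:Add1
c5: stall | r0:Mul1,r1:2,r2:Add2,r3:Add1
c6: CDB Mul1=54; stall | r0:54,r1:2,r2:Add2,r3:Add1
c7: CDB Add2=21; issue SUB r3<-Add2 | r0:54,r1:2,r2:21,r3:Add2
c8: stall | r0:54,r1:2,r2:21,r3:Add2
c9: CDB Add1=56; issue SUB r3<-Add1 | r0:54,r1:2,r2:21,r3:Add1
c10: CDB Add2=-52; issue SUB r0<-Add2 | r0:Add2,r1:2,r2:21,r3:Add1
c11: stall | r0:Add2,r1:2,r2:21,r3:Add1
c12: CDB Add1=-33; issue ADD r2<-Add1 | r0:Add2,r1:2,r2:Add1,r3:-33
c13: stall | r0:Add2,r1:2,r2:Add1,r3:-33
c14: stall | r0:Add2,r1:2,r2:Add1,r3:-33
c15: CDB Add2=-54; issue SUB r0<-Add2 | r0:Add2,r1:2,r2:Add1,r3:-33
c16: - | r0:Add2,r1:2,r2:Add1,r3:-33
c17: - | r0:Add2,r1:2,r2:Add1,r3:-33
c18: CDB Add1=-33 | r0:Add2,r1:2,r2:-33,r3:-33
c19: - | r0:Add2,r1:2,r2:-33,r3:-33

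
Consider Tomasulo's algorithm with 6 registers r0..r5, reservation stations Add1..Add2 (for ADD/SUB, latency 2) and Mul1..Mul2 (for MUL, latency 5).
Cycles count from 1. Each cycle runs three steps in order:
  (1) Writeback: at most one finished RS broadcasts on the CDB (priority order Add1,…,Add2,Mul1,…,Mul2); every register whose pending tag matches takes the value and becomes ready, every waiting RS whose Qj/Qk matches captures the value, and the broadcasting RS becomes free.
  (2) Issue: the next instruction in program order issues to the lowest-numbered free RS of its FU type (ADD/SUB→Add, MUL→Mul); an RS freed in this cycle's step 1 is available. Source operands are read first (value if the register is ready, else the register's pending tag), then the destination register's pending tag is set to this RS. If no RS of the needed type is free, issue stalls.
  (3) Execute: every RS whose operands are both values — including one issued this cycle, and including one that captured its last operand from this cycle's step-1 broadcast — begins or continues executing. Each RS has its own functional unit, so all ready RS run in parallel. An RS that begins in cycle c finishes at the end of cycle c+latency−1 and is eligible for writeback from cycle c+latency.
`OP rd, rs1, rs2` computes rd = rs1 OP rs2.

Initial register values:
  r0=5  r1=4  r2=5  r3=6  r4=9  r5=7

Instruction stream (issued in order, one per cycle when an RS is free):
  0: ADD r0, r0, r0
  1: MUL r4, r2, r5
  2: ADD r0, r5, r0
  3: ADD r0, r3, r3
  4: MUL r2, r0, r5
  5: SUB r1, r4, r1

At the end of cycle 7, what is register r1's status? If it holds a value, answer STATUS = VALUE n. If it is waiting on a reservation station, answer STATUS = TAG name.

STATUS = TAG Add1

  c1: issue ADD r0<-Add1  regs: r0:Add1,r1:4,r2:5,r3:6,r4:9,r5:7
  c2: issue MUL r4<-Mul1  regs: r0:Add1,r1:4,r2:5,r3:6,r4:Mul1,r5:7
  c3: CDB Add1=10; issue ADD r0<-Add1  regs: r0:Add1,r1:4,r2:5,r3:6,r4:Mul1,r5:7
  c4: issue ADD r0<-Add2  regs: r0:Add2,r1:4,r2:5,r3:6,r4:Mul1,r5:7
  c5: CDB Add1=17; issue MUL r2<-Mul2  regs: r0:Add2,r1:4,r2:Mul2,r3:6,r4:Mul1,r5:7
  c6: CDB Add2=12; issue SUB r1<-Add1  regs: r0:12,r1:Add1,r2:Mul2,r3:6,r4:Mul1,r5:7
  c7: CDB Mul1=35  regs: r0:12,r1:Add1,r2:Mul2,r3:6,r4:35,r5:7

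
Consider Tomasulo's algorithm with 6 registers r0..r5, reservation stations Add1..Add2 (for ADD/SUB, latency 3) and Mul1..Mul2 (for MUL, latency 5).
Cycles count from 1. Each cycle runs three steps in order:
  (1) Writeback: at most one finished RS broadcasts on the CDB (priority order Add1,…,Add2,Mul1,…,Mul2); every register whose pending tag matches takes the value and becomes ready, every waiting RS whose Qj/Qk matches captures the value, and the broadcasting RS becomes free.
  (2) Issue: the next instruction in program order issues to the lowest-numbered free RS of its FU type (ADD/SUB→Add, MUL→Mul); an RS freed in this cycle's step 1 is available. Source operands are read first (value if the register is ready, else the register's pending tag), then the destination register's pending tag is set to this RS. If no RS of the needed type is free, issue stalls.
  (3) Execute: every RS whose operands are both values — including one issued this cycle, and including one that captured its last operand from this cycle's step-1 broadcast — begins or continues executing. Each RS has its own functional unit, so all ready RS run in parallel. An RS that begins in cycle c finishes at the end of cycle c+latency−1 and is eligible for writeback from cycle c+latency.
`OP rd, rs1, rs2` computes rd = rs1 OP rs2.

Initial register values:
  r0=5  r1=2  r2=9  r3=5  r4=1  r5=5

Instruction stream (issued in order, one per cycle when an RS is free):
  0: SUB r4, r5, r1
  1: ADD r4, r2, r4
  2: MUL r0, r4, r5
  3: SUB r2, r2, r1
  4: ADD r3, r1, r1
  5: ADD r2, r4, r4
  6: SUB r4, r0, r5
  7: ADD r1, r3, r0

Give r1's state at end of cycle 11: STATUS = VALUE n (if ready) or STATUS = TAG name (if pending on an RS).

cycle 1: issue SUB r4<-Add1 // r0:5,r1:2,r2:9,r3:5,r4:Add1,r5:5
cycle 2: issue ADD r4<-Add2 // r0:5,r1:2,r2:9,r3:5,r4:Add2,r5:5
cycle 3: issue MUL r0<-Mul1 // r0:Mul1,r1:2,r2:9,r3:5,r4:Add2,r5:5
cycle 4: CDB Add1=3; issue SUB r2<-Add1 // r0:Mul1,r1:2,r2:Add1,r3:5,r4:Add2,r5:5
cycle 5: stall // r0:Mul1,r1:2,r2:Add1,r3:5,r4:Add2,r5:5
cycle 6: stall // r0:Mul1,r1:2,r2:Add1,r3:5,r4:Add2,r5:5
cycle 7: CDB Add1=7; issue ADD r3<-Add1 // r0:Mul1,r1:2,r2:7,r3:Add1,r4:Add2,r5:5
cycle 8: CDB Add2=12; issue ADD r2<-Add2 // r0:Mul1,r1:2,r2:Add2,r3:Add1,r4:12,r5:5
cycle 9: stall // r0:Mul1,r1:2,r2:Add2,r3:Add1,r4:12,r5:5
cycle 10: CDB Add1=4; issue SUB r4<-Add1 // r0:Mul1,r1:2,r2:Add2,r3:4,r4:Add1,r5:5
cycle 11: CDB Add2=24; issue ADD r1<-Add2 // r0:Mul1,r1:Add2,r2:24,r3:4,r4:Add1,r5:5

STATUS = TAG Add2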